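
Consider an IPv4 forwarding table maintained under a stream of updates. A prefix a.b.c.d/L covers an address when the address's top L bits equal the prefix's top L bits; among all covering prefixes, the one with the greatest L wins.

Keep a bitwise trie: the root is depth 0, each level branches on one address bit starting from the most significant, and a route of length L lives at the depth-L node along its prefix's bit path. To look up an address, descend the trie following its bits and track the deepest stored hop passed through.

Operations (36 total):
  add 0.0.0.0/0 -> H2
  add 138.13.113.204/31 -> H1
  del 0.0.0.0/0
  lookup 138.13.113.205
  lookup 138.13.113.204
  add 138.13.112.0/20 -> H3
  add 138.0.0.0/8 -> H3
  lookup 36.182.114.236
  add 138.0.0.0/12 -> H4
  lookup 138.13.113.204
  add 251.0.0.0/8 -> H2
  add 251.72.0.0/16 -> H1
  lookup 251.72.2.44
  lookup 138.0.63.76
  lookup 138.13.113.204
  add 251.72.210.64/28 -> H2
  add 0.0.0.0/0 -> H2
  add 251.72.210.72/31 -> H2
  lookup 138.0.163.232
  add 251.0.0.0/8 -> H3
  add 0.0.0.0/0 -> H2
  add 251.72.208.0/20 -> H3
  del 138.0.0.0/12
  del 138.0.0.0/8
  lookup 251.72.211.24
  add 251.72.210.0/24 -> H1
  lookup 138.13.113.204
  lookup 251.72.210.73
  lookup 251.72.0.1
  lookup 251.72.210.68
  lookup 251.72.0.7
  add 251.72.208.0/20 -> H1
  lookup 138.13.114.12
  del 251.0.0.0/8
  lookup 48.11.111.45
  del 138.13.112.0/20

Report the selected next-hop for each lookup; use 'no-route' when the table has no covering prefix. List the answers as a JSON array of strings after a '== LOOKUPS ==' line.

Trace:
  + 0.0.0.0/0 (H2) depth=0
  + 138.13.113.204/31 (H1) depth=31
  - 0.0.0.0/0 clear@0
  lookup 138.13.113.205: bits 1000101000001101011100011100110 walk d0:-→d1:-→d2:-→d3:-→d4:-→d5:-→d6:-→d7:-→d8:-→d9:-→d10:-→d11:-→d12:-→d13:-→d14:-→d15:-→d16:-→d17:-→d18:-→d19:-→d20:-→d21:-→d22:-→d23:-→d24:-→d25:-→d26:-→d27:-→d28:-→d29:-→d30:-→d31:H1 -> H1
  lookup 138.13.113.204: bits 1000101000001101011100011100110 walk d0:-→d1:-→d2:-→d3:-→d4:-→d5:-→d6:-→d7:-→d8:-→d9:-→d10:-→d11:-→d12:-→d13:-→d14:-→d15:-→d16:-→d17:-→d18:-→d19:-→d20:-→d21:-→d22:-→d23:-→d24:-→d25:-→d26:-→d27:-→d28:-→d29:-→d30:-→d31:H1 -> H1
  + 138.13.112.0/20 (H3) depth=20
  + 138.0.0.0/8 (H3) depth=8
  lookup 36.182.114.236: bits ε walk d0:- -> no-route
  + 138.0.0.0/12 (H4) depth=12
  lookup 138.13.113.204: bits 1000101000001101011100011100110 walk d0:-→d1:-→d2:-→d3:-→d4:-→d5:-→d6:-→d7:-→d8:H3→d9:-→d10:-→d11:-→d12:H4→d13:-→d14:-→d15:-→d16:-→d17:-→d18:-→d19:-→d20:H3→d21:-→d22:-→d23:-→d24:-→d25:-→d26:-→d27:-→d28:-→d29:-→d30:-→d31:H1 -> H1
  + 251.0.0.0/8 (H2) depth=8
  + 251.72.0.0/16 (H1) depth=16
  lookup 251.72.2.44: bits 1111101101001000 walk d0:-→d1:-→d2:-→d3:-→d4:-→d5:-→d6:-→d7:-→d8:H2→d9:-→d10:-→d11:-→d12:-→d13:-→d14:-→d15:-→d16:H1 -> H1
  lookup 138.0.63.76: bits 100010100000 walk d0:-→d1:-→d2:-→d3:-→d4:-→d5:-→d6:-→d7:-→d8:H3→d9:-→d10:-→d11:-→d12:H4 -> H4
  lookup 138.13.113.204: bits 1000101000001101011100011100110 walk d0:-→d1:-→d2:-→d3:-→d4:-→d5:-→d6:-→d7:-→d8:H3→d9:-→d10:-→d11:-→d12:H4→d13:-→d14:-→d15:-→d16:-→d17:-→d18:-→d19:-→d20:H3→d21:-→d22:-→d23:-→d24:-→d25:-→d26:-→d27:-→d28:-→d29:-→d30:-→d31:H1 -> H1
  + 251.72.210.64/28 (H2) depth=28
  + 0.0.0.0/0 (H2) depth=0
  + 251.72.210.72/31 (H2) depth=31
  lookup 138.0.163.232: bits 100010100000 walk d0:H2→d1:-→d2:-→d3:-→d4:-→d5:-→d6:-→d7:-→d8:H3→d9:-→d10:-→d11:-→d12:H4 -> H4
  + 251.0.0.0/8 (H3) depth=8
  + 0.0.0.0/0 (H2) depth=0
  + 251.72.208.0/20 (H3) depth=20
  - 138.0.0.0/12 clear@12
  - 138.0.0.0/8 clear@8
  lookup 251.72.211.24: bits 11111011010010001101001 walk d0:H2→d1:-→d2:-→d3:-→d4:-→d5:-→d6:-→d7:-→d8:H3→d9:-→d10:-→d11:-→d12:-→d13:-→d14:-→d15:-→d16:H1→d17:-→d18:-→d19:-→d20:H3→d21:-→d22:-→d23:- -> H3
  + 251.72.210.0/24 (H1) depth=24
  lookup 138.13.113.204: bits 1000101000001101011100011100110 walk d0:H2→d1:-→d2:-→d3:-→d4:-→d5:-→d6:-→d7:-→d8:-→d9:-→d10:-→d11:-→d12:-→d13:-→d14:-→d15:-→d16:-→d17:-→d18:-→d19:-→d20:H3→d21:-→d22:-→d23:-→d24:-→d25:-→d26:-→d27:-→d28:-→d29:-→d30:-→d31:H1 -> H1
  lookup 251.72.210.73: bits 1111101101001000110100100100100 walk d0:H2→d1:-→d2:-→d3:-→d4:-→d5:-→d6:-→d7:-→d8:H3→d9:-→d10:-→d11:-→d12:-→d13:-→d14:-→d15:-→d16:H1→d17:-→d18:-→d19:-→d20:H3→d21:-→d22:-→d23:-→d24:H1→d25:-→d26:-→d27:-→d28:H2→d29:-→d30:-→d31:H2 -> H2
  lookup 251.72.0.1: bits 1111101101001000 walk d0:H2→d1:-→d2:-→d3:-→d4:-→d5:-→d6:-→d7:-→d8:H3→d9:-→d10:-→d11:-→d12:-→d13:-→d14:-→d15:-→d16:H1 -> H1
  lookup 251.72.210.68: bits 1111101101001000110100100100 walk d0:H2→d1:-→d2:-→d3:-→d4:-→d5:-→d6:-→d7:-→d8:H3→d9:-→d10:-→d11:-→d12:-→d13:-→d14:-→d15:-→d16:H1→d17:-→d18:-→d19:-→d20:H3→d21:-→d22:-→d23:-→d24:H1→d25:-→d26:-→d27:-→d28:H2 -> H2
  lookup 251.72.0.7: bits 1111101101001000 walk d0:H2→d1:-→d2:-→d3:-→d4:-→d5:-→d6:-→d7:-→d8:H3→d9:-→d10:-→d11:-→d12:-→d13:-→d14:-→d15:-→d16:H1 -> H1
  + 251.72.208.0/20 (H1) depth=20
  lookup 138.13.114.12: bits 1000101000001101011100 walk d0:H2→d1:-→d2:-→d3:-→d4:-→d5:-→d6:-→d7:-→d8:-→d9:-→d10:-→d11:-→d12:-→d13:-→d14:-→d15:-→d16:-→d17:-→d18:-→d19:-→d20:H3→d21:-→d22:- -> H3
  - 251.0.0.0/8 clear@8
  lookup 48.11.111.45: bits ε walk d0:H2 -> H2
  - 138.13.112.0/20 clear@20

== LOOKUPS ==
["H1","H1","no-route","H1","H1","H4","H1","H4","H3","H1","H2","H1","H2","H1","H3","H2"]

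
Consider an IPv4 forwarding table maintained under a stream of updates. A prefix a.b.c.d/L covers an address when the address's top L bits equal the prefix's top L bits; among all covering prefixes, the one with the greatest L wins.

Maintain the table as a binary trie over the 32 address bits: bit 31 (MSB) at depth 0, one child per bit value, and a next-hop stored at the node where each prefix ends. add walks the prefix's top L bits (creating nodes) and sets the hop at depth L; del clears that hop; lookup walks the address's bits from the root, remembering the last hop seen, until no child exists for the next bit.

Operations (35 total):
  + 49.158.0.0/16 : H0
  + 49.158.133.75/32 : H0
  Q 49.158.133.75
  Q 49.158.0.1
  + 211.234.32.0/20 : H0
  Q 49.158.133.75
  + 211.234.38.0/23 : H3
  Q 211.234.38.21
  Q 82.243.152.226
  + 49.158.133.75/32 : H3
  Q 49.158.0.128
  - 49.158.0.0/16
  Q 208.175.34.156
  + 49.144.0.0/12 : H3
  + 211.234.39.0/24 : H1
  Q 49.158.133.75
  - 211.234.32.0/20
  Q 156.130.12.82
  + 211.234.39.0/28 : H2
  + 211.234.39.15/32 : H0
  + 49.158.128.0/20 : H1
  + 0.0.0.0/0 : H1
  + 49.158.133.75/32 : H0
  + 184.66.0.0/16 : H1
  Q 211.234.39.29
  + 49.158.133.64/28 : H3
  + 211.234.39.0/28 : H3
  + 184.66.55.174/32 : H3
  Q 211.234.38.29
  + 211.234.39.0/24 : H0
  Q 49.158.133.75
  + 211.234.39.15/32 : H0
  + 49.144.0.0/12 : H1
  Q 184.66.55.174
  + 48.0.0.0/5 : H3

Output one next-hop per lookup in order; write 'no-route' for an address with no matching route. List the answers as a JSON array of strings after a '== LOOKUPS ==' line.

Apply in order:
  add 49.158.0.0/16 -> H0 at depth 16
  add 49.158.133.75/32 -> H0 at depth 32
  lookup 49.158.133.75: bits 00110001100111101000010101001011 walk d0:-→d1:-→d2:-→d3:-→d4:-→d5:-→d6:-→d7:-→d8:-→d9:-→d10:-→d11:-→d12:-→d13:-→d14:-→d15:-→d16:H0→d17:-→d18:-→d19:-→d20:-→d21:-→d22:-→d23:-→d24:-→d25:-→d26:-→d27:-→d28:-→d29:-→d30:-→d31:-→d32:H0 -> H0
  lookup 49.158.0.1: bits 0011000110011110 walk d0:-→d1:-→d2:-→d3:-→d4:-→d5:-→d6:-→d7:-→d8:-→d9:-→d10:-→d11:-→d12:-→d13:-→d14:-→d15:-→d16:H0 -> H0
  add 211.234.32.0/20 -> H0 at depth 20
  lookup 49.158.133.75: bits 00110001100111101000010101001011 walk d0:-→d1:-→d2:-→d3:-→d4:-→d5:-→d6:-→d7:-→d8:-→d9:-→d10:-→d11:-→d12:-→d13:-→d14:-→d15:-→d16:H0→d17:-→d18:-→d19:-→d20:-→d21:-→d22:-→d23:-→d24:-→d25:-→d26:-→d27:-→d28:-→d29:-→d30:-→d31:-→d32:H0 -> H0
  add 211.234.38.0/23 -> H3 at depth 23
  lookup 211.234.38.21: bits 11010011111010100010011 walk d0:-→d1:-→d2:-→d3:-→d4:-→d5:-→d6:-→d7:-→d8:-→d9:-→d10:-→d11:-→d12:-→d13:-→d14:-→d15:-→d16:-→d17:-→d18:-→d19:-→d20:H0→d21:-→d22:-→d23:H3 -> H3
  lookup 82.243.152.226: bits 0 walk d0:-→d1:- -> no-route
  add 49.158.133.75/32 -> H3 at depth 32
  lookup 49.158.0.128: bits 0011000110011110 walk d0:-→d1:-→d2:-→d3:-→d4:-→d5:-→d6:-→d7:-→d8:-→d9:-→d10:-→d11:-→d12:-→d13:-→d14:-→d15:-→d16:H0 -> H0
  - 49.158.0.0/16 clear@16
  lookup 208.175.34.156: bits 110100 walk d0:-→d1:-→d2:-→d3:-→d4:-→d5:-→d6:- -> no-route
  add 49.144.0.0/12 -> H3 at depth 12
  add 211.234.39.0/24 -> H1 at depth 24
  lookup 49.158.133.75: bits 00110001100111101000010101001011 walk d0:-→d1:-→d2:-→d3:-→d4:-→d5:-→d6:-→d7:-→d8:-→d9:-→d10:-→d11:-→d12:H3→d13:-→d14:-→d15:-→d16:-→d17:-→d18:-→d19:-→d20:-→d21:-→d22:-→d23:-→d24:-→d25:-→d26:-→d27:-→d28:-→d29:-→d30:-→d31:-→d32:H3 -> H3
  - 211.234.32.0/20 clear@20
  lookup 156.130.12.82: bits 1 walk d0:-→d1:- -> no-route
  add 211.234.39.0/28 -> H2 at depth 28
  add 211.234.39.15/32 -> H0 at depth 32
  add 49.158.128.0/20 -> H1 at depth 20
  add 0.0.0.0/0 -> H1 at depth 0
  add 49.158.133.75/32 -> H0 at depth 32
  add 184.66.0.0/16 -> H1 at depth 16
  lookup 211.234.39.29: bits 110100111110101000100111000 walk d0:H1→d1:-→d2:-→d3:-→d4:-→d5:-→d6:-→d7:-→d8:-→d9:-→d10:-→d11:-→d12:-→d13:-→d14:-→d15:-→d16:-→d17:-→d18:-→d19:-→d20:-→d21:-→d22:-→d23:H3→d24:H1→d25:-→d26:-→d27:- -> H1
  add 49.158.133.64/28 -> H3 at depth 28
  add 211.234.39.0/28 -> H3 at depth 28
  add 184.66.55.174/32 -> H3 at depth 32
  lookup 211.234.38.29: bits 11010011111010100010011 walk d0:H1→d1:-→d2:-→d3:-→d4:-→d5:-→d6:-→d7:-→d8:-→d9:-→d10:-→d11:-→d12:-→d13:-→d14:-→d15:-→d16:-→d17:-→d18:-→d19:-→d20:-→d21:-→d22:-→d23:H3 -> H3
  add 211.234.39.0/24 -> H0 at depth 24
  lookup 49.158.133.75: bits 00110001100111101000010101001011 walk d0:H1→d1:-→d2:-→d3:-→d4:-→d5:-→d6:-→d7:-→d8:-→d9:-→d10:-→d11:-→d12:H3→d13:-→d14:-→d15:-→d16:-→d17:-→d18:-→d19:-→d20:H1→d21:-→d22:-→d23:-→d24:-→d25:-→d26:-→d27:-→d28:H3→d29:-→d30:-→d31:-→d32:H0 -> H0
  add 211.234.39.15/32 -> H0 at depth 32
  add 49.144.0.0/12 -> H1 at depth 12
  lookup 184.66.55.174: bits 10111000010000100011011110101110 walk d0:H1→d1:-→d2:-→d3:-→d4:-→d5:-→d6:-→d7:-→d8:-→d9:-→d10:-→d11:-→d12:-→d13:-→d14:-→d15:-→d16:H1→d17:-→d18:-→d19:-→d20:-→d21:-→d22:-→d23:-→d24:-→d25:-→d26:-→d27:-→d28:-→d29:-→d30:-→d31:-→d32:H3 -> H3
  add 48.0.0.0/5 -> H3 at depth 5

== LOOKUPS ==
["H0","H0","H0","H3","no-route","H0","no-route","H3","no-route","H1","H3","H0","H3"]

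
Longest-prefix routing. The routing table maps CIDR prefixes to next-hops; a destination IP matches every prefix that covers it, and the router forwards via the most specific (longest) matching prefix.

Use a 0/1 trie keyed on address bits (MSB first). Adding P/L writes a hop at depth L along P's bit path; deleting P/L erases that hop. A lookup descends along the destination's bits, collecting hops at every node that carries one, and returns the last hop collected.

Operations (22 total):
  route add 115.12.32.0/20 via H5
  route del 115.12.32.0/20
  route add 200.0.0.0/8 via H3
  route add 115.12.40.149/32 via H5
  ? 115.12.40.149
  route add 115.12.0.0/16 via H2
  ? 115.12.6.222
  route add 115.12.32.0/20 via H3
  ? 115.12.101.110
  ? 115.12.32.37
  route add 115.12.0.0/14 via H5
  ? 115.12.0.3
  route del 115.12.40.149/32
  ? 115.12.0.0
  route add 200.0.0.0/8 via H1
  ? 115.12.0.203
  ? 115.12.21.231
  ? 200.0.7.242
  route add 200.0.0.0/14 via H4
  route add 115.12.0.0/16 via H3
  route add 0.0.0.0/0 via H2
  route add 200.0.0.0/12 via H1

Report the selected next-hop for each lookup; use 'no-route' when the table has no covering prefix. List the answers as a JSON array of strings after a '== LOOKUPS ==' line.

Process each operation:
  + 115.12.32.0/20 (H5) depth=20
  - 115.12.32.0/20 clear@20
  + 200.0.0.0/8 (H3) depth=8
  + 115.12.40.149/32 (H5) depth=32
  ? 115.12.40.149  path d0:-→d1:-→d2:-→d3:-→d4:-→d5:-→d6:-→d7:-→d8:-→d9:-→d10:-→d11:-→d12:-→d13:-→d14:-→d15:-→d16:-→d17:-→d18:-→d19:-→d20:-→d21:-→d22:-→d23:-→d24:-→d25:-→d26:-→d27:-→d28:-→d29:-→d30:-→d31:-→d32:H5  best=H5
  + 115.12.0.0/16 (H2) depth=16
  ? 115.12.6.222  path d0:-→d1:-→d2:-→d3:-→d4:-→d5:-→d6:-→d7:-→d8:-→d9:-→d10:-→d11:-→d12:-→d13:-→d14:-→d15:-→d16:H2→d17:-→d18:-  best=H2
  + 115.12.32.0/20 (H3) depth=20
  ? 115.12.101.110  path d0:-→d1:-→d2:-→d3:-→d4:-→d5:-→d6:-→d7:-→d8:-→d9:-→d10:-→d11:-→d12:-→d13:-→d14:-→d15:-→d16:H2→d17:-  best=H2
  ? 115.12.32.37  path d0:-→d1:-→d2:-→d3:-→d4:-→d5:-→d6:-→d7:-→d8:-→d9:-→d10:-→d11:-→d12:-→d13:-→d14:-→d15:-→d16:H2→d17:-→d18:-→d19:-→d20:H3  best=H3
  + 115.12.0.0/14 (H5) depth=14
  ? 115.12.0.3  path d0:-→d1:-→d2:-→d3:-→d4:-→d5:-→d6:-→d7:-→d8:-→d9:-→d10:-→d11:-→d12:-→d13:-→d14:H5→d15:-→d16:H2→d17:-→d18:-  best=H2
  - 115.12.40.149/32 clear@32
  ? 115.12.0.0  path d0:-→d1:-→d2:-→d3:-→d4:-→d5:-→d6:-→d7:-→d8:-→d9:-→d10:-→d11:-→d12:-→d13:-→d14:H5→d15:-→d16:H2→d17:-→d18:-  best=H2
  + 200.0.0.0/8 (H1) depth=8
  ? 115.12.0.203  path d0:-→d1:-→d2:-→d3:-→d4:-→d5:-→d6:-→d7:-→d8:-→d9:-→d10:-→d11:-→d12:-→d13:-→d14:H5→d15:-→d16:H2→d17:-→d18:-  best=H2
  ? 115.12.21.231  path d0:-→d1:-→d2:-→d3:-→d4:-→d5:-→d6:-→d7:-→d8:-→d9:-→d10:-→d11:-→d12:-→d13:-→d14:H5→d15:-→d16:H2→d17:-→d18:-  best=H2
  ? 200.0.7.242  path d0:-→d1:-→d2:-→d3:-→d4:-→d5:-→d6:-→d7:-→d8:H1  best=H1
  + 200.0.0.0/14 (H4) depth=14
  + 115.12.0.0/16 (H3) depth=16
  + 0.0.0.0/0 (H2) depth=0
  + 200.0.0.0/12 (H1) depth=12

== LOOKUPS ==
["H5","H2","H2","H3","H2","H2","H2","H2","H1"]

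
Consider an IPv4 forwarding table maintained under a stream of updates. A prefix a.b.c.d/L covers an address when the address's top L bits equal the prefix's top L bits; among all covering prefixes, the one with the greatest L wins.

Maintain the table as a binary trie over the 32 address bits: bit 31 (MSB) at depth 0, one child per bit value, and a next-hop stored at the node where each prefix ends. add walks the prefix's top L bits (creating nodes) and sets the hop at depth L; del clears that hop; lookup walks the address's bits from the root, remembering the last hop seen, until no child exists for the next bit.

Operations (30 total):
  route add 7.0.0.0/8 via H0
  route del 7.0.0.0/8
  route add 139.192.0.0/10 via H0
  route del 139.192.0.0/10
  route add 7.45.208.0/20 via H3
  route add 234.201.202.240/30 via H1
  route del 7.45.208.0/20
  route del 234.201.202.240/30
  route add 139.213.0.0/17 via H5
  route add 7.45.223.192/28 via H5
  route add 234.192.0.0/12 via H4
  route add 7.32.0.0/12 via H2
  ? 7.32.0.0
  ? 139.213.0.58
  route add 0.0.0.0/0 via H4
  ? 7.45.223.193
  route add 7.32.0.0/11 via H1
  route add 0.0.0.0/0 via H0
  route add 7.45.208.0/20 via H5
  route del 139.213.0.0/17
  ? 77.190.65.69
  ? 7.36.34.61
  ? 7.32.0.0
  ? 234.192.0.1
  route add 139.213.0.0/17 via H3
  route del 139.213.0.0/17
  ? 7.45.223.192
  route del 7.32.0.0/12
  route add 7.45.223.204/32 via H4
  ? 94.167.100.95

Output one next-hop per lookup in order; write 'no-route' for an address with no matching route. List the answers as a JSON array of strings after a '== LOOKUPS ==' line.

Process each operation:
  + 7.0.0.0/8 (H0) depth=8
  - 7.0.0.0/8 clear@8
  + 139.192.0.0/10 (H0) depth=10
  - 139.192.0.0/10 clear@10
  + 7.45.208.0/20 (H3) depth=20
  + 234.201.202.240/30 (H1) depth=30
  - 7.45.208.0/20 clear@20
  - 234.201.202.240/30 clear@30
  + 139.213.0.0/17 (H5) depth=17
  + 7.45.223.192/28 (H5) depth=28
  + 234.192.0.0/12 (H4) depth=12
  + 7.32.0.0/12 (H2) depth=12
  Q 7.32.0.0: descend 000001110010 ; hops seen [H2] ; pick H2
  Q 139.213.0.58: descend 10001011110101010 ; hops seen [H5] ; pick H5
  + 0.0.0.0/0 (H4) depth=0
  Q 7.45.223.193: descend 0000011100101101110111111100 ; hops seen [H4,H2,H5] ; pick H5
  + 7.32.0.0/11 (H1) depth=11
  + 0.0.0.0/0 (H0) depth=0
  + 7.45.208.0/20 (H5) depth=20
  - 139.213.0.0/17 clear@17
  Q 77.190.65.69: descend 0 ; hops seen [H0] ; pick H0
  Q 7.36.34.61: descend 000001110010 ; hops seen [H0,H1,H2] ; pick H2
  Q 7.32.0.0: descend 000001110010 ; hops seen [H0,H1,H2] ; pick H2
  Q 234.192.0.1: descend 111010101100 ; hops seen [H0,H4] ; pick H4
  + 139.213.0.0/17 (H3) depth=17
  - 139.213.0.0/17 clear@17
  Q 7.45.223.192: descend 0000011100101101110111111100 ; hops seen [H0,H1,H2,H5,H5] ; pick H5
  - 7.32.0.0/12 clear@12
  + 7.45.223.204/32 (H4) depth=32
  Q 94.167.100.95: descend 0 ; hops seen [H0] ; pick H0

== LOOKUPS ==
["H2","H5","H5","H0","H2","H2","H4","H5","H0"]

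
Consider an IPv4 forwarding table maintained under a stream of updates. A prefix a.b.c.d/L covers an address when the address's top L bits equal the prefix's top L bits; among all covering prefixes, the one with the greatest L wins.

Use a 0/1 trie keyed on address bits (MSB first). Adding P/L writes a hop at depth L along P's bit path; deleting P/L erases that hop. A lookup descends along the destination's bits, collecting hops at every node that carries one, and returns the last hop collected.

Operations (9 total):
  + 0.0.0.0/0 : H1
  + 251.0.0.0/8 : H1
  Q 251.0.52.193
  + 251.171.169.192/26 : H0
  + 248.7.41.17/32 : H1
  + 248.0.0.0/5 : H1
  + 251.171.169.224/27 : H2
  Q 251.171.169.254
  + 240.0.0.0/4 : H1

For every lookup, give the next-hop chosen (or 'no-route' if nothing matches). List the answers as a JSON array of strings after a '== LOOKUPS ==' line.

Apply in order:
  add 0.0.0.0/0 -> H1 at depth 0
  add 251.0.0.0/8 -> H1 at depth 8
  Q 251.0.52.193: descend 11111011 ; hops seen [H1,H1] ; pick H1
  add 251.171.169.192/26 -> H0 at depth 26
  add 248.7.41.17/32 -> H1 at depth 32
  add 248.0.0.0/5 -> H1 at depth 5
  add 251.171.169.224/27 -> H2 at depth 27
  Q 251.171.169.254: descend 111110111010101110101001111 ; hops seen [H1,H1,H1,H0,H2] ; pick H2
  add 240.0.0.0/4 -> H1 at depth 4

== LOOKUPS ==
["H1","H2"]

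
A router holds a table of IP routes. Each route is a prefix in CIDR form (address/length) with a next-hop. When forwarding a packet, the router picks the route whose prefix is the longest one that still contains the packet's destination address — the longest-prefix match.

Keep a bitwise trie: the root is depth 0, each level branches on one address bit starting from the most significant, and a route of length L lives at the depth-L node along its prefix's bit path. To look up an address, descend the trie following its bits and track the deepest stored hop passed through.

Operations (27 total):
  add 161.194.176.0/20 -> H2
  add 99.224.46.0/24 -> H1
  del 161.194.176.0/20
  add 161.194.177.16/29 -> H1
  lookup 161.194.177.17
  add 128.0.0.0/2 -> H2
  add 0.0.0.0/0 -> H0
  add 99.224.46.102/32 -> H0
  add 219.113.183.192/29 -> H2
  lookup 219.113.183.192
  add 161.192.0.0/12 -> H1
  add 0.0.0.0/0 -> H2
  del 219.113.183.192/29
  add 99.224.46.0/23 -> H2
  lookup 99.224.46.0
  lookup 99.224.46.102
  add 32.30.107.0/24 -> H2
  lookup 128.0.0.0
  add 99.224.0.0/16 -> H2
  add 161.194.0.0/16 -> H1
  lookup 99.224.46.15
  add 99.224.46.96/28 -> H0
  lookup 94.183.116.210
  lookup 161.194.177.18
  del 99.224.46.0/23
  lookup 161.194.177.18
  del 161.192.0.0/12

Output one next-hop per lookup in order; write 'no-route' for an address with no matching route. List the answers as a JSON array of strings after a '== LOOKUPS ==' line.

Trace:
  + 161.194.176.0/20 (H2) depth=20
  + 99.224.46.0/24 (H1) depth=24
  del 161.194.176.0/20 (clear depth 20)
  + 161.194.177.16/29 (H1) depth=29
  ? 161.194.177.17  path d0:-→d1:-→d2:-→d3:-→d4:-→d5:-→d6:-→d7:-→d8:-→d9:-→d10:-→d11:-→d12:-→d13:-→d14:-→d15:-→d16:-→d17:-→d18:-→d19:-→d20:-→d21:-→d22:-→d23:-→d24:-→d25:-→d26:-→d27:-→d28:-→d29:H1  best=H1
  + 128.0.0.0/2 (H2) depth=2
  + 0.0.0.0/0 (H0) depth=0
  + 99.224.46.102/32 (H0) depth=32
  + 219.113.183.192/29 (H2) depth=29
  ? 219.113.183.192  path d0:H0→d1:-→d2:-→d3:-→d4:-→d5:-→d6:-→d7:-→d8:-→d9:-→d10:-→d11:-→d12:-→d13:-→d14:-→d15:-→d16:-→d17:-→d18:-→d19:-→d20:-→d21:-→d22:-→d23:-→d24:-→d25:-→d26:-→d27:-→d28:-→d29:H2  best=H2
  + 161.192.0.0/12 (H1) depth=12
  + 0.0.0.0/0 (H2) depth=0
  del 219.113.183.192/29 (clear depth 29)
  + 99.224.46.0/23 (H2) depth=23
  ? 99.224.46.0  path d0:H2→d1:-→d2:-→d3:-→d4:-→d5:-→d6:-→d7:-→d8:-→d9:-→d10:-→d11:-→d12:-→d13:-→d14:-→d15:-→d16:-→d17:-→d18:-→d19:-→d20:-→d21:-→d22:-→d23:H2→d24:H1→d25:-  best=H1
  ? 99.224.46.102  path d0:H2→d1:-→d2:-→d3:-→d4:-→d5:-→d6:-→d7:-→d8:-→d9:-→d10:-→d11:-→d12:-→d13:-→d14:-→d15:-→d16:-→d17:-→d18:-→d19:-→d20:-→d21:-→d22:-→d23:H2→d24:H1→d25:-→d26:-→d27:-→d28:-→d29:-→d30:-→d31:-→d32:H0  best=H0
  + 32.30.107.0/24 (H2) depth=24
  ? 128.0.0.0  path d0:H2→d1:-→d2:H2  best=H2
  + 99.224.0.0/16 (H2) depth=16
  + 161.194.0.0/16 (H1) depth=16
  ? 99.224.46.15  path d0:H2→d1:-→d2:-→d3:-→d4:-→d5:-→d6:-→d7:-→d8:-→d9:-→d10:-→d11:-→d12:-→d13:-→d14:-→d15:-→d16:H2→d17:-→d18:-→d19:-→d20:-→d21:-→d22:-→d23:H2→d24:H1→d25:-  best=H1
  + 99.224.46.96/28 (H0) depth=28
  ? 94.183.116.210  path d0:H2→d1:-→d2:-  best=H2
  ? 161.194.177.18  path d0:H2→d1:-→d2:H2→d3:-→d4:-→d5:-→d6:-→d7:-→d8:-→d9:-→d10:-→d11:-→d12:H1→d13:-→d14:-→d15:-→d16:H1→d17:-→d18:-→d19:-→d20:-→d21:-→d22:-→d23:-→d24:-→d25:-→d26:-→d27:-→d28:-→d29:H1  best=H1
  del 99.224.46.0/23 (clear depth 23)
  ? 161.194.177.18  path d0:H2→d1:-→d2:H2→d3:-→d4:-→d5:-→d6:-→d7:-→d8:-→d9:-→d10:-→d11:-→d12:H1→d13:-→d14:-→d15:-→d16:H1→d17:-→d18:-→d19:-→d20:-→d21:-→d22:-→d23:-→d24:-→d25:-→d26:-→d27:-→d28:-→d29:H1  best=H1
  del 161.192.0.0/12 (clear depth 12)

== LOOKUPS ==
["H1","H2","H1","H0","H2","H1","H2","H1","H1"]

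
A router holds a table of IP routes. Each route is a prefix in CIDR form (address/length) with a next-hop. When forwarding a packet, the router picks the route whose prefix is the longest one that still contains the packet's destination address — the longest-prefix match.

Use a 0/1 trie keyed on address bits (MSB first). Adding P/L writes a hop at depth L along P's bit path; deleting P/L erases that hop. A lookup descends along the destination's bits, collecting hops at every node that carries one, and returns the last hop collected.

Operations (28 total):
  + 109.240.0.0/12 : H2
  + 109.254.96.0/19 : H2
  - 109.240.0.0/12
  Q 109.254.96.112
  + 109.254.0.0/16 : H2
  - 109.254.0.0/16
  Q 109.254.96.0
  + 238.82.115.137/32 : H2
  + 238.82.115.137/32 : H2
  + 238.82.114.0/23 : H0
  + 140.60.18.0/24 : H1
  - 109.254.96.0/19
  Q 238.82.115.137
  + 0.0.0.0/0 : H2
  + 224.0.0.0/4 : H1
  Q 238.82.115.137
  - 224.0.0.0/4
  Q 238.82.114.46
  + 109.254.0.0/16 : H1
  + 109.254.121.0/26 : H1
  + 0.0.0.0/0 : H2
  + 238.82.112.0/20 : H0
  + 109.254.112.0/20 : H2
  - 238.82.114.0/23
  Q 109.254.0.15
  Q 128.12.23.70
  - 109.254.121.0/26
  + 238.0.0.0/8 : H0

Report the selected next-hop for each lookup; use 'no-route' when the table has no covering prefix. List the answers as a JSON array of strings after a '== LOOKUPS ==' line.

Process each operation:
  + 109.240.0.0/12 (H2) depth=12
  + 109.254.96.0/19 (H2) depth=19
  - 109.240.0.0/12 clear@12
  Q 109.254.96.112: descend 0110110111111110011 ; hops seen [H2] ; pick H2
  + 109.254.0.0/16 (H2) depth=16
  - 109.254.0.0/16 clear@16
  Q 109.254.96.0: descend 0110110111111110011 ; hops seen [H2] ; pick H2
  + 238.82.115.137/32 (H2) depth=32
  + 238.82.115.137/32 (H2) depth=32
  + 238.82.114.0/23 (H0) depth=23
  + 140.60.18.0/24 (H1) depth=24
  - 109.254.96.0/19 clear@19
  Q 238.82.115.137: descend 11101110010100100111001110001001 ; hops seen [H0,H2] ; pick H2
  + 0.0.0.0/0 (H2) depth=0
  + 224.0.0.0/4 (H1) depth=4
  Q 238.82.115.137: descend 11101110010100100111001110001001 ; hops seen [H2,H1,H0,H2] ; pick H2
  - 224.0.0.0/4 clear@4
  Q 238.82.114.46: descend 11101110010100100111001 ; hops seen [H2,H0] ; pick H0
  + 109.254.0.0/16 (H1) depth=16
  + 109.254.121.0/26 (H1) depth=26
  + 0.0.0.0/0 (H2) depth=0
  + 238.82.112.0/20 (H0) depth=20
  + 109.254.112.0/20 (H2) depth=20
  - 238.82.114.0/23 clear@23
  Q 109.254.0.15: descend 01101101111111100 ; hops seen [H2,H1] ; pick H1
  Q 128.12.23.70: descend 1000 ; hops seen [H2] ; pick H2
  - 109.254.121.0/26 clear@26
  + 238.0.0.0/8 (H0) depth=8

== LOOKUPS ==
["H2","H2","H2","H2","H0","H1","H2"]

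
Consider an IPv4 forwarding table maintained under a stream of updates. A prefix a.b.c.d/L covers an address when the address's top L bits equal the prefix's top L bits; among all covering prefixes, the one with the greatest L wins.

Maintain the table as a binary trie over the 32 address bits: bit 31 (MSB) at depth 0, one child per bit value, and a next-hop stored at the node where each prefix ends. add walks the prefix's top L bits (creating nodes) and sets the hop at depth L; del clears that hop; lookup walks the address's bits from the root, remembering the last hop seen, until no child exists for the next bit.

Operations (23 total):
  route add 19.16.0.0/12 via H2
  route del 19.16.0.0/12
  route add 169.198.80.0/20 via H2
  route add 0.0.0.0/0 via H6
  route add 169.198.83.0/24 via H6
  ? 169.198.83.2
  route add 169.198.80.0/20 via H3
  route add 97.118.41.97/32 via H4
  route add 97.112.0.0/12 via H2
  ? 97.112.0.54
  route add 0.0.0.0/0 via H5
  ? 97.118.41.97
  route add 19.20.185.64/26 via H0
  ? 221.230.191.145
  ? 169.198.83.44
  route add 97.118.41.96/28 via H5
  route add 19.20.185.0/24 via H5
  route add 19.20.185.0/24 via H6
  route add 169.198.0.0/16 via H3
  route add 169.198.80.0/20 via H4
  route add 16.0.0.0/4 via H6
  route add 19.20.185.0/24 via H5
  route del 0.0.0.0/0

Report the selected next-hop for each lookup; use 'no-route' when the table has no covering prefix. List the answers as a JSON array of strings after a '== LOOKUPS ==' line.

Process each operation:
  + 19.16.0.0/12 (H2) depth=12
  - 19.16.0.0/12 clear@12
  + 169.198.80.0/20 (H2) depth=20
  + 0.0.0.0/0 (H6) depth=0
  + 169.198.83.0/24 (H6) depth=24
  ? 169.198.83.2  path d0:H6→d1:-→d2:-→d3:-→d4:-→d5:-→d6:-→d7:-→d8:-→d9:-→d10:-→d11:-→d12:-→d13:-→d14:-→d15:-→d16:-→d17:-→d18:-→d19:-→d20:H2→d21:-→d22:-→d23:-→d24:H6  best=H6
  + 169.198.80.0/20 (H3) depth=20
  + 97.118.41.97/32 (H4) depth=32
  + 97.112.0.0/12 (H2) depth=12
  ? 97.112.0.54  path d0:H6→d1:-→d2:-→d3:-→d4:-→d5:-→d6:-→d7:-→d8:-→d9:-→d10:-→d11:-→d12:H2→d13:-  best=H2
  + 0.0.0.0/0 (H5) depth=0
  ? 97.118.41.97  path d0:H5→d1:-→d2:-→d3:-→d4:-→d5:-→d6:-→d7:-→d8:-→d9:-→d10:-→d11:-→d12:H2→d13:-→d14:-→d15:-→d16:-→d17:-→d18:-→d19:-→d20:-→d21:-→d22:-→d23:-→d24:-→d25:-→d26:-→d27:-→d28:-→d29:-→d30:-→d31:-→d32:H4  best=H4
  + 19.20.185.64/26 (H0) depth=26
  ? 221.230.191.145  path d0:H5→d1:-  best=H5
  ? 169.198.83.44  path d0:H5→d1:-→d2:-→d3:-→d4:-→d5:-→d6:-→d7:-→d8:-→d9:-→d10:-→d11:-→d12:-→d13:-→d14:-→d15:-→d16:-→d17:-→d18:-→d19:-→d20:H3→d21:-→d22:-→d23:-→d24:H6  best=H6
  + 97.118.41.96/28 (H5) depth=28
  + 19.20.185.0/24 (H5) depth=24
  + 19.20.185.0/24 (H6) depth=24
  + 169.198.0.0/16 (H3) depth=16
  + 169.198.80.0/20 (H4) depth=20
  + 16.0.0.0/4 (H6) depth=4
  + 19.20.185.0/24 (H5) depth=24
  - 0.0.0.0/0 clear@0

== LOOKUPS ==
["H6","H2","H4","H5","H6"]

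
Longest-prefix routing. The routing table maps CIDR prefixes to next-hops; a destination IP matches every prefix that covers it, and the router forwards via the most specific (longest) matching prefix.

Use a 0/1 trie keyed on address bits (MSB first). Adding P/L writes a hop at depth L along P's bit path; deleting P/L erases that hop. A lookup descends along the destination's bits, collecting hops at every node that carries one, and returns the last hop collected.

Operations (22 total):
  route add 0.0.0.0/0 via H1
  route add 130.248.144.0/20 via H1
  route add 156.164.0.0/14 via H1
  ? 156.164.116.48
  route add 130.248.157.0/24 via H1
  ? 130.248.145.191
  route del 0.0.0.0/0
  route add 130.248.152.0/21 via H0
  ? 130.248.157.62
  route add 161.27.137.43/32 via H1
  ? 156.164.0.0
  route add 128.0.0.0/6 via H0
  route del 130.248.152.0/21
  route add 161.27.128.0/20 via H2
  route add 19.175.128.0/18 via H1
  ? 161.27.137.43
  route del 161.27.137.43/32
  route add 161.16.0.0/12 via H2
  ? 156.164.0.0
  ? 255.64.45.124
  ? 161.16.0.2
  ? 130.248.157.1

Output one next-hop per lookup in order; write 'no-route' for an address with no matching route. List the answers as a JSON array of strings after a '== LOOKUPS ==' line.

Apply in order:
  add 0.0.0.0/0 -> H1 at depth 0
  add 130.248.144.0/20 -> H1 at depth 20
  add 156.164.0.0/14 -> H1 at depth 14
  ? 156.164.116.48  path d0:H1→d1:-→d2:-→d3:-→d4:-→d5:-→d6:-→d7:-→d8:-→d9:-→d10:-→d11:-→d12:-→d13:-→d14:H1  best=H1
  add 130.248.157.0/24 -> H1 at depth 24
  ? 130.248.145.191  path d0:H1→d1:-→d2:-→d3:-→d4:-→d5:-→d6:-→d7:-→d8:-→d9:-→d10:-→d11:-→d12:-→d13:-→d14:-→d15:-→d16:-→d17:-→d18:-→d19:-→d20:H1  best=H1
  - 0.0.0.0/0 clear@0
  add 130.248.152.0/21 -> H0 at depth 21
  ? 130.248.157.62  path d0:-→d1:-→d2:-→d3:-→d4:-→d5:-→d6:-→d7:-→d8:-→d9:-→d10:-→d11:-→d12:-→d13:-→d14:-→d15:-→d16:-→d17:-→d18:-→d19:-→d20:H1→d21:H0→d22:-→d23:-→d24:H1  best=H1
  add 161.27.137.43/32 -> H1 at depth 32
  ? 156.164.0.0  path d0:-→d1:-→d2:-→d3:-→d4:-→d5:-→d6:-→d7:-→d8:-→d9:-→d10:-→d11:-→d12:-→d13:-→d14:H1  best=H1
  add 128.0.0.0/6 -> H0 at depth 6
  - 130.248.152.0/21 clear@21
  add 161.27.128.0/20 -> H2 at depth 20
  add 19.175.128.0/18 -> H1 at depth 18
  ? 161.27.137.43  path d0:-→d1:-→d2:-→d3:-→d4:-→d5:-→d6:-→d7:-→d8:-→d9:-→d10:-→d11:-→d12:-→d13:-→d14:-→d15:-→d16:-→d17:-→d18:-→d19:-→d20:H2→d21:-→d22:-→d23:-→d24:-→d25:-→d26:-→d27:-→d28:-→d29:-→d30:-→d31:-→d32:H1  best=H1
  - 161.27.137.43/32 clear@32
  add 161.16.0.0/12 -> H2 at depth 12
  ? 156.164.0.0  path d0:-→d1:-→d2:-→d3:-→d4:-→d5:-→d6:-→d7:-→d8:-→d9:-→d10:-→d11:-→d12:-→d13:-→d14:H1  best=H1
  ? 255.64.45.124  path d0:-→d1:-  best=no-route
  ? 161.16.0.2  path d0:-→d1:-→d2:-→d3:-→d4:-→d5:-→d6:-→d7:-→d8:-→d9:-→d10:-→d11:-→d12:H2  best=H2
  ? 130.248.157.1  path d0:-→d1:-→d2:-→d3:-→d4:-→d5:-→d6:H0→d7:-→d8:-→d9:-→d10:-→d11:-→d12:-→d13:-→d14:-→d15:-→d16:-→d17:-→d18:-→d19:-→d20:H1→d21:-→d22:-→d23:-→d24:H1  best=H1

== LOOKUPS ==
["H1","H1","H1","H1","H1","H1","no-route","H2","H1"]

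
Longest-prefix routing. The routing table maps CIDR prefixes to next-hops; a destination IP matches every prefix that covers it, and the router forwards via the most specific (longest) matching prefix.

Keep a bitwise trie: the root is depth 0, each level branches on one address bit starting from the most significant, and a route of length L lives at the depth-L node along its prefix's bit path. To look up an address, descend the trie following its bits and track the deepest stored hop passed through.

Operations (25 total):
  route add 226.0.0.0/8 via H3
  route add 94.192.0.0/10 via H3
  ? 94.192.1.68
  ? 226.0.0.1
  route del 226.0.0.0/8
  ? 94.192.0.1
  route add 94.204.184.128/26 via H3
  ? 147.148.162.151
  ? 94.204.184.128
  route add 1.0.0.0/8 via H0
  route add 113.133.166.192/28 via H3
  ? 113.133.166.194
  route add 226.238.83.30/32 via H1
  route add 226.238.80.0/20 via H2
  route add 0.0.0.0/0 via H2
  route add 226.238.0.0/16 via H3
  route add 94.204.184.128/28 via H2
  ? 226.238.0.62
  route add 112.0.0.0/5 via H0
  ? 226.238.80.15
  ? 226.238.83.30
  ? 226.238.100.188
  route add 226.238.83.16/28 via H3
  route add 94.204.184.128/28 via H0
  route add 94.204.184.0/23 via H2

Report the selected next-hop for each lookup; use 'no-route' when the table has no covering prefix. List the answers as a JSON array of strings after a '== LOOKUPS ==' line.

Trace:
  add 226.0.0.0/8 -> H3 at depth 8
  add 94.192.0.0/10 -> H3 at depth 10
  Q 94.192.1.68: descend 0101111011 ; hops seen [H3] ; pick H3
  Q 226.0.0.1: descend 11100010 ; hops seen [H3] ; pick H3
  - 226.0.0.0/8 clear@8
  Q 94.192.0.1: descend 0101111011 ; hops seen [H3] ; pick H3
  add 94.204.184.128/26 -> H3 at depth 26
  Q 147.148.162.151: descend 1 ; hops seen [∅] ; pick no-route
  Q 94.204.184.128: descend 01011110110011001011100010 ; hops seen [H3,H3] ; pick H3
  add 1.0.0.0/8 -> H0 at depth 8
  add 113.133.166.192/28 -> H3 at depth 28
  Q 113.133.166.194: descend 0111000110000101101001101100 ; hops seen [H3] ; pick H3
  add 226.238.83.30/32 -> H1 at depth 32
  add 226.238.80.0/20 -> H2 at depth 20
  add 0.0.0.0/0 -> H2 at depth 0
  add 226.238.0.0/16 -> H3 at depth 16
  add 94.204.184.128/28 -> H2 at depth 28
  Q 226.238.0.62: descend 11100010111011100 ; hops seen [H2,H3] ; pick H3
  add 112.0.0.0/5 -> H0 at depth 5
  Q 226.238.80.15: descend 1110001011101110010100 ; hops seen [H2,H3,H2] ; pick H2
  Q 226.238.83.30: descend 11100010111011100101001100011110 ; hops seen [H2,H3,H2,H1] ; pick H1
  Q 226.238.100.188: descend 111000101110111001 ; hops seen [H2,H3] ; pick H3
  add 226.238.83.16/28 -> H3 at depth 28
  add 94.204.184.128/28 -> H0 at depth 28
  add 94.204.184.0/23 -> H2 at depth 23

== LOOKUPS ==
["H3","H3","H3","no-route","H3","H3","H3","H2","H1","H3"]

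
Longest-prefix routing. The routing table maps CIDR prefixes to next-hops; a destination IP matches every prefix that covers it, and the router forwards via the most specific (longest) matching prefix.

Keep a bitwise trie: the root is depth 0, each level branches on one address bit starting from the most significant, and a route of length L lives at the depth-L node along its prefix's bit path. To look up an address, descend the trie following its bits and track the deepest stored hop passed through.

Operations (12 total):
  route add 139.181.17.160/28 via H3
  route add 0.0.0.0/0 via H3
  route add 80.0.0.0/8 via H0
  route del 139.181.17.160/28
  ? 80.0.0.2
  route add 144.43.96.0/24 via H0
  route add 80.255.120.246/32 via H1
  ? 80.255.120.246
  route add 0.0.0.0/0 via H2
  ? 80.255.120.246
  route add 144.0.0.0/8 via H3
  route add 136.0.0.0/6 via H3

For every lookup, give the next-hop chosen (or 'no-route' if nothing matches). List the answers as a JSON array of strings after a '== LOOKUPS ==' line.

Apply in order:
  + 139.181.17.160/28 (H3) depth=28
  + 0.0.0.0/0 (H3) depth=0
  + 80.0.0.0/8 (H0) depth=8
  del 139.181.17.160/28 (clear depth 28)
  Q 80.0.0.2: descend 01010000 ; hops seen [H3,H0] ; pick H0
  + 144.43.96.0/24 (H0) depth=24
  + 80.255.120.246/32 (H1) depth=32
  Q 80.255.120.246: descend 01010000111111110111100011110110 ; hops seen [H3,H0,H1] ; pick H1
  + 0.0.0.0/0 (H2) depth=0
  Q 80.255.120.246: descend 01010000111111110111100011110110 ; hops seen [H2,H0,H1] ; pick H1
  + 144.0.0.0/8 (H3) depth=8
  + 136.0.0.0/6 (H3) depth=6

== LOOKUPS ==
["H0","H1","H1"]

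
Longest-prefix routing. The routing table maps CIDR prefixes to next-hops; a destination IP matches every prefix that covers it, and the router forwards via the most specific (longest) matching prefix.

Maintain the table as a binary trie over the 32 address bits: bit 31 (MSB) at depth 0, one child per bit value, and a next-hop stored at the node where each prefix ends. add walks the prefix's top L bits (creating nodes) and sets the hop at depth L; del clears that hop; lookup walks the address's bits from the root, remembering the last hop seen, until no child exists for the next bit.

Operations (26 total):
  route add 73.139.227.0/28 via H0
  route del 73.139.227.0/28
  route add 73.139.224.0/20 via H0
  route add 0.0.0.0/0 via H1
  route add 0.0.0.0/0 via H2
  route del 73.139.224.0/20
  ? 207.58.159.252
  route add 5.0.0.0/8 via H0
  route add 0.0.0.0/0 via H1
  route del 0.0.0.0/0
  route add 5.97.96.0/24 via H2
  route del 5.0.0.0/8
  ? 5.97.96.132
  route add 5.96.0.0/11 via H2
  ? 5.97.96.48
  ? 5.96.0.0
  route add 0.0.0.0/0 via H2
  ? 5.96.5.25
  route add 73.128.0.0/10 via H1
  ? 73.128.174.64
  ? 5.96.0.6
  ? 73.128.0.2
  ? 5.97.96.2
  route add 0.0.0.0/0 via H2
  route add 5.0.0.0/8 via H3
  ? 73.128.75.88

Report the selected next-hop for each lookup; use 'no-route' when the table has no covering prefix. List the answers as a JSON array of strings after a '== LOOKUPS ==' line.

Apply in order:
  + 73.139.227.0/28 (H0) depth=28
  - 73.139.227.0/28 clear@28
  + 73.139.224.0/20 (H0) depth=20
  + 0.0.0.0/0 (H1) depth=0
  + 0.0.0.0/0 (H2) depth=0
  - 73.139.224.0/20 clear@20
  ? 207.58.159.252  path d0:H2  best=H2
  + 5.0.0.0/8 (H0) depth=8
  + 0.0.0.0/0 (H1) depth=0
  - 0.0.0.0/0 clear@0
  + 5.97.96.0/24 (H2) depth=24
  - 5.0.0.0/8 clear@8
  ? 5.97.96.132  path d0:-→d1:-→d2:-→d3:-→d4:-→d5:-→d6:-→d7:-→d8:-→d9:-→d10:-→d11:-→d12:-→d13:-→d14:-→d15:-→d16:-→d17:-→d18:-→d19:-→d20:-→d21:-→d22:-→d23:-→d24:H2  best=H2
  + 5.96.0.0/11 (H2) depth=11
  ? 5.97.96.48  path d0:-→d1:-→d2:-→d3:-→d4:-→d5:-→d6:-→d7:-→d8:-→d9:-→d10:-→d11:H2→d12:-→d13:-→d14:-→d15:-→d16:-→d17:-→d18:-→d19:-→d20:-→d21:-→d22:-→d23:-→d24:H2  best=H2
  ? 5.96.0.0  path d0:-→d1:-→d2:-→d3:-→d4:-→d5:-→d6:-→d7:-→d8:-→d9:-→d10:-→d11:H2→d12:-→d13:-→d14:-→d15:-  best=H2
  + 0.0.0.0/0 (H2) depth=0
  ? 5.96.5.25  path d0:H2→d1:-→d2:-→d3:-→d4:-→d5:-→d6:-→d7:-→d8:-→d9:-→d10:-→d11:H2→d12:-→d13:-→d14:-→d15:-  best=H2
  + 73.128.0.0/10 (H1) depth=10
  ? 73.128.174.64  path d0:H2→d1:-→d2:-→d3:-→d4:-→d5:-→d6:-→d7:-→d8:-→d9:-→d10:H1→d11:-→d12:-  best=H1
  ? 5.96.0.6  path d0:H2→d1:-→d2:-→d3:-→d4:-→d5:-→d6:-→d7:-→d8:-→d9:-→d10:-→d11:H2→d12:-→d13:-→d14:-→d15:-  best=H2
  ? 73.128.0.2  path d0:H2→d1:-→d2:-→d3:-→d4:-→d5:-→d6:-→d7:-→d8:-→d9:-→d10:H1→d11:-→d12:-  best=H1
  ? 5.97.96.2  path d0:H2→d1:-→d2:-→d3:-→d4:-→d5:-→d6:-→d7:-→d8:-→d9:-→d10:-→d11:H2→d12:-→d13:-→d14:-→d15:-→d16:-→d17:-→d18:-→d19:-→d20:-→d21:-→d22:-→d23:-→d24:H2  best=H2
  + 0.0.0.0/0 (H2) depth=0
  + 5.0.0.0/8 (H3) depth=8
  ? 73.128.75.88  path d0:H2→d1:-→d2:-→d3:-→d4:-→d5:-→d6:-→d7:-→d8:-→d9:-→d10:H1→d11:-→d12:-  best=H1

== LOOKUPS ==
["H2","H2","H2","H2","H2","H1","H2","H1","H2","H1"]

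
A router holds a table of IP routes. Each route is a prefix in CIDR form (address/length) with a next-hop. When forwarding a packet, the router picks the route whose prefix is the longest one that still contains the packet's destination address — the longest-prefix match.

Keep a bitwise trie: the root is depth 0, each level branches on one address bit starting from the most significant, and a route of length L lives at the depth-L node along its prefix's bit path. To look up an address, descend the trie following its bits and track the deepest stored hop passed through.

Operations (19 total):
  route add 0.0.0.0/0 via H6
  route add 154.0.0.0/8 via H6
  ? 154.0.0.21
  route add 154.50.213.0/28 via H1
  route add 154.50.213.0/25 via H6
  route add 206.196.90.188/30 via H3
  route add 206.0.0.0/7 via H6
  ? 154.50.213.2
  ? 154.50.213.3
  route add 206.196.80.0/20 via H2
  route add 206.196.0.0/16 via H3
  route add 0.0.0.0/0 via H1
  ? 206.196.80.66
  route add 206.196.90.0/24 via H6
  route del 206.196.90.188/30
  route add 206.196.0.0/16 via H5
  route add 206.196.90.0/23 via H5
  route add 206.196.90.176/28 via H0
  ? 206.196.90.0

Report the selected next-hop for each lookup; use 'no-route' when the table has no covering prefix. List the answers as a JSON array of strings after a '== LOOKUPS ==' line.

Process each operation:
  add 0.0.0.0/0 -> H6 at depth 0
  add 154.0.0.0/8 -> H6 at depth 8
  ? 154.0.0.21  path d0:H6→d1:-→d2:-→d3:-→d4:-→d5:-→d6:-→d7:-→d8:H6  best=H6
  add 154.50.213.0/28 -> H1 at depth 28
  add 154.50.213.0/25 -> H6 at depth 25
  add 206.196.90.188/30 -> H3 at depth 30
  add 206.0.0.0/7 -> H6 at depth 7
  ? 154.50.213.2  path d0:H6→d1:-→d2:-→d3:-→d4:-→d5:-→d6:-→d7:-→d8:H6→d9:-→d10:-→d11:-→d12:-→d13:-→d14:-→d15:-→d16:-→d17:-→d18:-→d19:-→d20:-→d21:-→d22:-→d23:-→d24:-→d25:H6→d26:-→d27:-→d28:H1  best=H1
  ? 154.50.213.3  path d0:H6→d1:-→d2:-→d3:-→d4:-→d5:-→d6:-→d7:-→d8:H6→d9:-→d10:-→d11:-→d12:-→d13:-→d14:-→d15:-→d16:-→d17:-→d18:-→d19:-→d20:-→d21:-→d22:-→d23:-→d24:-→d25:H6→d26:-→d27:-→d28:H1  best=H1
  add 206.196.80.0/20 -> H2 at depth 20
  add 206.196.0.0/16 -> H3 at depth 16
  add 0.0.0.0/0 -> H1 at depth 0
  ? 206.196.80.66  path d0:H1→d1:-→d2:-→d3:-→d4:-→d5:-→d6:-→d7:H6→d8:-→d9:-→d10:-→d11:-→d12:-→d13:-→d14:-→d15:-→d16:H3→d17:-→d18:-→d19:-→d20:H2  best=H2
  add 206.196.90.0/24 -> H6 at depth 24
  del 206.196.90.188/30 (clear depth 30)
  add 206.196.0.0/16 -> H5 at depth 16
  add 206.196.90.0/23 -> H5 at depth 23
  add 206.196.90.176/28 -> H0 at depth 28
  ? 206.196.90.0  path d0:H1→d1:-→d2:-→d3:-→d4:-→d5:-→d6:-→d7:H6→d8:-→d9:-→d10:-→d11:-→d12:-→d13:-→d14:-→d15:-→d16:H5→d17:-→d18:-→d19:-→d20:H2→d21:-→d22:-→d23:H5→d24:H6  best=H6

== LOOKUPS ==
["H6","H1","H1","H2","H6"]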